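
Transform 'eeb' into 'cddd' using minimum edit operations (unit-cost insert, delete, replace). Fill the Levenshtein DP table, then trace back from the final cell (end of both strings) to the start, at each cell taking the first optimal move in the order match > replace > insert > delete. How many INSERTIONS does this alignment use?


Edit distance = 4. Backtracking from cell (3, 4) with preference match > replace > insert > delete,
then listing the resulting alignment 'eeb' -> 'cddd' left to right:
  Step 1: insert 'c' [insertion #1]
  Step 2: replace e->d
  Step 3: replace e->d
  Step 4: replace b->d
Total insertions: 1

1


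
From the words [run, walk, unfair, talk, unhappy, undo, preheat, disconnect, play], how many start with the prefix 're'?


Checking each word for prefix 're':
  'run' -> no (count: 0)
  'walk' -> no (count: 0)
  'unfair' -> no (count: 0)
  'talk' -> no (count: 0)
  'unhappy' -> no (count: 0)
  'undo' -> no (count: 0)
  'preheat' -> no (count: 0)
  'disconnect' -> no (count: 0)
  'play' -> no (count: 0)
Total with prefix 're': 0

0


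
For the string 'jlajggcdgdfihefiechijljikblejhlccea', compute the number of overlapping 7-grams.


String 'jlajggcdgdfihefiechijljikblejhlccea' has length L = 35.
Number of overlapping n-grams = L - n + 1
Substituting: 35 - 7 + 1 = 29

29


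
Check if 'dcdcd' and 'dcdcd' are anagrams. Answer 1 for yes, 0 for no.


Sort characters of 'dcdcd': 'ccddd'
Sort characters of 'dcdcd': 'ccddd'
Sorted forms match -> they ARE anagrams
Result: 1

1


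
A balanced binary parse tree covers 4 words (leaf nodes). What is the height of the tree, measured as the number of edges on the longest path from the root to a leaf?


In a balanced binary tree with n leaves the deepest leaf is ceil(log2(n)) edges below the root.
log2(4) = 2.0000
ceil(2.0000) = 2
height (edges) = 2

2


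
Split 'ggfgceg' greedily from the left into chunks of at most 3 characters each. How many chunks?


'ggfgceg' has 7 characters.
Chunking with max size 3:
  Chunk 1: 'ggf' (positions 0-2)
  Chunk 2: 'gce' (positions 3-5)
  Chunk 3: 'g' (positions 6-6)
Total chunks: ceil(7 / 3) = 3

3


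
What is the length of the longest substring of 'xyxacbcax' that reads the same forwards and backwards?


Scanning 'xyxacbcax' for palindromic substrings.
Substring at positions 2-8: 'xacbcax'.
Check: reverse('xacbcax') = 'xacbcax' -> palindrome confirmed.
Neighbouring characters ('y' / '-') break symmetry, so it cannot extend further.
No longer palindromic substring exists; longest length = 7

7


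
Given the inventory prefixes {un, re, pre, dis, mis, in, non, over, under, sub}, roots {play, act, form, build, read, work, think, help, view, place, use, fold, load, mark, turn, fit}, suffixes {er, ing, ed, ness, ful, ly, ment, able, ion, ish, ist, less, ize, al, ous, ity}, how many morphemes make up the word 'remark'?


Segmenting 'remark' against the inventory:
  're' -> prefix (morpheme 1)
  'mark' -> root (morpheme 2)
Total morphemes: 2

2


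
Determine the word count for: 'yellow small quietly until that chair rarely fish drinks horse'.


Counting words by splitting on spaces:
  Word 1: 'yellow'
  Word 2: 'small'
  Word 3: 'quietly'
  Word 4: 'until'
  Word 5: 'that'
  Word 6: 'chair'
  Word 7: 'rarely'
  Word 8: 'fish'
  Word 9: 'drinks'
  Word 10: 'horse'
Total words: 10

10


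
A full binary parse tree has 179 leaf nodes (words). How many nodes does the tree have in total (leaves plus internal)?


Leaf nodes (terminals): 179
Internal nodes = n - 1 = 179 - 1 = 178
Total = leaves + internal = 179 + 178 = 357

357


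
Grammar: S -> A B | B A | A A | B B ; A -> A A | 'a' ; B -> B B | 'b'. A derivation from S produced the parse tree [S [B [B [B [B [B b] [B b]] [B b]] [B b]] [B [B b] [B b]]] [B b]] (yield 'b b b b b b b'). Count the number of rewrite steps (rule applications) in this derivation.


Every bracketed nonterminal node [X ...] in the tree is produced by exactly one rule application.
Reading the tree off as a leftmost derivation:
  Step 1: S  =>  B B   (applied S -> B B)
  Step 2: B B  =>  B B B   (applied B -> B B)
  Step 3: B B B  =>  B B B B   (applied B -> B B)
  Step 4: B B B B  =>  B B B B B   (applied B -> B B)
  Step 5: B B B B B  =>  B B B B B B   (applied B -> B B)
  Step 6: B B B B B B  =>  b B B B B B   (applied B -> b)
  Step 7: b B B B B B  =>  b b B B B B   (applied B -> b)
  Step 8: b b B B B B  =>  b b b B B B   (applied B -> b)
  Step 9: b b b B B B  =>  b b b b B B   (applied B -> b)
  Step 10: b b b b B B  =>  b b b b B B B   (applied B -> B B)
  Step 11: b b b b B B B  =>  b b b b b B B   (applied B -> b)
  Step 12: b b b b b B B  =>  b b b b b b B   (applied B -> b)
  Step 13: b b b b b b B  =>  b b b b b b b   (applied B -> b)
Final yield: b b b b b b b
Total rewrite steps: 13

13


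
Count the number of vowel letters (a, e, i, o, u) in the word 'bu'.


Scanning each character of 'bu':
  Position 1: 'b' -> consonant (running count: 0)
  Position 2: 'u' -> vowel (running count: 1)
Total vowels: 1

1


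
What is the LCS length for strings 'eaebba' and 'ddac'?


DP table for LCS of 'eaebba' and 'ddac':
       d  d  a  c
    0  0  0  0  0
  e 0  0  0  0  0
  a 0  0  0  1  1
  e 0  0  0  1  1
  b 0  0  0  1  1
  b 0  0  0  1  1
  a 0  0  0  1  1
LCS: 'a'
LCS length = 1

1


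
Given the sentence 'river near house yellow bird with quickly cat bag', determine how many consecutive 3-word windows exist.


Word trigrams from [9] words:
  Trigram 1: (river near house)
  Trigram 2: (near house yellow)
  Trigram 3: (house yellow bird)
  Trigram 4: (yellow bird with)
  Trigram 5: (bird with quickly)
  Trigram 6: (with quickly cat)
  Trigram 7: (quickly cat bag)
Total word trigrams: 9 - 2 = 7

7


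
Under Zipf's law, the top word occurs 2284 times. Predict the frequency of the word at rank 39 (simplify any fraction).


Zipf's law: freq(rank) = f1 / rank
f1 = 2284, rank = 39
freq = 2284 / 39
GCD(2284, 39) = 1
Simplified: 2284/39

2284/39


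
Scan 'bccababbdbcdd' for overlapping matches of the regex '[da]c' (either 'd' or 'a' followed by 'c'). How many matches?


Pattern: [da]c means either 'd' or 'a' followed by 'c'.
Scanning 'bccababbdbcdd' position-by-position:
  Pos 0: window 'bc' -> no
  Pos 1: window 'cc' -> no
  Pos 2: window 'ca' -> no
  Pos 3: window 'ab' -> no
  Pos 4: window 'ba' -> no
  Pos 5: window 'ab' -> no
  Pos 6: window 'bb' -> no
  Pos 7: window 'bd' -> no
  Pos 8: window 'db' -> no
  Pos 9: window 'bc' -> no
  Pos 10: window 'cd' -> no
  Pos 11: window 'dd' -> no
  Pos 12: window 'd' -> no
Total matches: 0

0


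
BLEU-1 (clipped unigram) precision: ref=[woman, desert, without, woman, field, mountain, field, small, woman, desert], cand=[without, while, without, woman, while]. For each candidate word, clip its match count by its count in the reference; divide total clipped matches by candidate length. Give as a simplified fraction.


Reference word counts: {'desert': 2, 'field': 2, 'mountain': 1, 'small': 1, 'without': 1, 'woman': 3}
Checking each candidate word (with clipping):
  'without' -> in reference (ref count 1, used 1/1) -> match (matches: 1)
  'while' -> not in reference -> no match (matches: 1)
  'without' -> ref count 1 already used up (1/1) -> clipped, no match (matches: 1)
  'woman' -> in reference (ref count 3, used 1/3) -> match (matches: 2)
  'while' -> not in reference -> no match (matches: 2)
Clipped matches: 2, Candidate length: 5
Precision = 2/5

2/5


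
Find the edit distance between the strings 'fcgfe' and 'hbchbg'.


Building DP table for s1='fcgfe' (len 5) and s2='hbchbg' (len 6):
       h  b  c  h  b  g
    0  1  2  3  4  5  6
  f 1  1  2  3  4  5  6
  c 2  2  2  2  3  4  5
  g 3  3  3  3  3  4  4
  f 4  4  4  4  4  4  5
  e 5  5  5  5  5  5  5
Edit distance = dp[5][6] = 5

5


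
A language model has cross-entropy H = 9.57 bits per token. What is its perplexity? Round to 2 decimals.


Perplexity formula: PP = 2^H
H = 9.57
PP = 2^9.57
Decompose: 2^9.57 = 2^9 * 2^0.57
2^9 = 512, 2^0.57 ~ 1.4845236
PP ~ 512 * 1.4845236 = 760.0760832
Rounded to 2 decimals: 760.08

760.08


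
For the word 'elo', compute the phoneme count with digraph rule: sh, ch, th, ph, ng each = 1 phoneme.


Parsing 'elo' greedily, digraphs first:
  'e' -> vowel phoneme (phonemes so far: 1)
  'l' -> consonant phoneme (phonemes so far: 2)
  'o' -> vowel phoneme (phonemes so far: 3)
Total phonemes: 3

3


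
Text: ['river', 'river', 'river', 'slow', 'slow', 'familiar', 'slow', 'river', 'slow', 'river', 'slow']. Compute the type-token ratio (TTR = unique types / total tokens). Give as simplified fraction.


Tokens: 11
Unique types: ('familiar', 'river', 'slow') = 3
TTR = 3/11
Already in lowest terms.

3/11


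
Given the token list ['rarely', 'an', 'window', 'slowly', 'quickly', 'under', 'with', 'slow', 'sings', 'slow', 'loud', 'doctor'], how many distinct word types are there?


Listing all tokens and tracking unique types:
  Token 1: 'rarely' -> NEW (unique so far: 1)
  Token 2: 'an' -> NEW (unique so far: 2)
  Token 3: 'window' -> NEW (unique so far: 3)
  Token 4: 'slowly' -> NEW (unique so far: 4)
  Token 5: 'quickly' -> NEW (unique so far: 5)
  Token 6: 'under' -> NEW (unique so far: 6)
  Token 7: 'with' -> NEW (unique so far: 7)
  Token 8: 'slow' -> NEW (unique so far: 8)
  Token 9: 'sings' -> NEW (unique so far: 9)
  Token 10: 'slow' -> duplicate (unique so far: 9)
  Token 11: 'loud' -> NEW (unique so far: 10)
  Token 12: 'doctor' -> NEW (unique so far: 11)
Unique types: ('an', 'doctor', 'loud', 'quickly', 'rarely', 'sings', 'slow', 'slowly', 'under', 'window', 'with')
Vocabulary size: 11

11


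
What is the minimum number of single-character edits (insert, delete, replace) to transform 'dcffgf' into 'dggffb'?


Building DP table for s1='dcffgf' (len 6) and s2='dggffb' (len 6):
       d  g  g  f  f  b
    0  1  2  3  4  5  6
  d 1  0  1  2  3  4  5
  c 2  1  1  2  3  4  5
  f 3  2  2  2  2  3  4
  f 4  3  3  3  2  2  3
  g 5  4  3  3  3  3  3
  f 6  5  4  4  3  3  4
Edit distance = dp[6][6] = 4

4


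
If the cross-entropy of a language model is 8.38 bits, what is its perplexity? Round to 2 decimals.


Perplexity formula: PP = 2^H
H = 8.38
PP = 2^8.38
Decompose: 2^8.38 = 2^8 * 2^0.38
2^8 = 256, 2^0.38 ~ 1.3013419
PP ~ 256 * 1.3013419 = 333.1435264
Rounded to 2 decimals: 333.14

333.14


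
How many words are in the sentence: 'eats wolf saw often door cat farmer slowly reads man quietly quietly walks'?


Counting words by splitting on spaces:
  Word 1: 'eats'
  Word 2: 'wolf'
  Word 3: 'saw'
  Word 4: 'often'
  Word 5: 'door'
  Word 6: 'cat'
  Word 7: 'farmer'
  Word 8: 'slowly'
  Word 9: 'reads'
  Word 10: 'man'
  Word 11: 'quietly'
  Word 12: 'quietly'
  Word 13: 'walks'
Total words: 13

13


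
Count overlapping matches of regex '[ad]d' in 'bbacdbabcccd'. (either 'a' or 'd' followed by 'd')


Pattern: [ad]d means either 'a' or 'd' followed by 'd'.
Scanning 'bbacdbabcccd' position-by-position:
  Pos 0: window 'bb' -> no
  Pos 1: window 'ba' -> no
  Pos 2: window 'ac' -> no
  Pos 3: window 'cd' -> no
  Pos 4: window 'db' -> no
  Pos 5: window 'ba' -> no
  Pos 6: window 'ab' -> no
  Pos 7: window 'bc' -> no
  Pos 8: window 'cc' -> no
  Pos 9: window 'cc' -> no
  Pos 10: window 'cd' -> no
  Pos 11: window 'd' -> no
Total matches: 0

0


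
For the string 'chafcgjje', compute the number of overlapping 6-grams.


String 'chafcgjje' has length L = 9.
Number of overlapping n-grams = L - n + 1
Substituting: 9 - 6 + 1 = 4

4


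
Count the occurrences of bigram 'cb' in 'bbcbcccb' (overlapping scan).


Scanning 'bbcbcccb' for bigram 'cb':
  Position 0: 'bb' -> no
  Position 1: 'bc' -> no
  Position 2: 'cb' -> MATCH
  Position 3: 'bc' -> no
  Position 4: 'cc' -> no
  Position 5: 'cc' -> no
  Position 6: 'cb' -> MATCH
Total matches: 2

2


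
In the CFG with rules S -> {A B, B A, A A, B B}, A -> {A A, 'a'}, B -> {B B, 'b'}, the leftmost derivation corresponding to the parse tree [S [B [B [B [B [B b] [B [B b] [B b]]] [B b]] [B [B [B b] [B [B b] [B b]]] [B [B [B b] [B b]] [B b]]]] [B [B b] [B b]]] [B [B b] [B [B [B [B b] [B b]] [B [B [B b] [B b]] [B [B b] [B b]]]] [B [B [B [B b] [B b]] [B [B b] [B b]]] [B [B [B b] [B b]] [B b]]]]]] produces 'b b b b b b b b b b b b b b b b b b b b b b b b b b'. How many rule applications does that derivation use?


Every bracketed nonterminal node [X ...] in the tree is produced by exactly one rule application.
Reading the tree off as a leftmost derivation:
  Step 1: S  =>  B B   (applied S -> B B)
  Step 2: B B  =>  B B B   (applied B -> B B)
  Step 3: B B B  =>  B B B B   (applied B -> B B)
  Step 4: B B B B  =>  B B B B B   (applied B -> B B)
  Step 5: B B B B B  =>  B B B B B B   (applied B -> B B)
  Step 6: B B B B B B  =>  b B B B B B   (applied B -> b)
  Step 7: b B B B B B  =>  b B B B B B B   (applied B -> B B)
  Step 8: b B B B B B B  =>  b b B B B B B   (applied B -> b)
  Step 9: b b B B B B B  =>  b b b B B B B   (applied B -> b)
  Step 10: b b b B B B B  =>  b b b b B B B   (applied B -> b)
  Step 11: b b b b B B B  =>  b b b b B B B B   (applied B -> B B)
  Step 12: b b b b B B B B  =>  b b b b B B B B B   (applied B -> B B)
  Step 13: b b b b B B B B B  =>  b b b b b B B B B   (applied B -> b)
  Step 14: b b b b b B B B B  =>  b b b b b B B B B B   (applied B -> B B)
  Step 15: b b b b b B B B B B  =>  b b b b b b B B B B   (applied B -> b)
  Step 16: b b b b b b B B B B  =>  b b b b b b b B B B   (applied B -> b)
  Step 17: b b b b b b b B B B  =>  b b b b b b b B B B B   (applied B -> B B)
  Step 18: b b b b b b b B B B B  =>  b b b b b b b B B B B B   (applied B -> B B)
  Step 19: b b b b b b b B B B B B  =>  b b b b b b b b B B B B   (applied B -> b)
  Step 20: b b b b b b b b B B B B  =>  b b b b b b b b b B B B   (applied B -> b)
  Step 21: b b b b b b b b b B B B  =>  b b b b b b b b b b B B   (applied B -> b)
  Step 22: b b b b b b b b b b B B  =>  b b b b b b b b b b B B B   (applied B -> B B)
  Step 23: b b b b b b b b b b B B B  =>  b b b b b b b b b b b B B   (applied B -> b)
  Step 24: b b b b b b b b b b b B B  =>  b b b b b b b b b b b b B   (applied B -> b)
  Step 25: b b b b b b b b b b b b B  =>  b b b b b b b b b b b b B B   (applied B -> B B)
  Step 26: b b b b b b b b b b b b B B  =>  b b b b b b b b b b b b b B   (applied B -> b)
  Step 27: b b b b b b b b b b b b b B  =>  b b b b b b b b b b b b b B B   (applied B -> B B)
  Step 28: b b b b b b b b b b b b b B B  =>  b b b b b b b b b b b b b B B B   (applied B -> B B)
  Step 29: b b b b b b b b b b b b b B B B  =>  b b b b b b b b b b b b b B B B B   (applied B -> B B)
  Step 30: b b b b b b b b b b b b b B B B B  =>  b b b b b b b b b b b b b b B B B   (applied B -> b)
  Step 31: b b b b b b b b b b b b b b B B B  =>  b b b b b b b b b b b b b b b B B   (applied B -> b)
  Step 32: b b b b b b b b b b b b b b b B B  =>  b b b b b b b b b b b b b b b B B B   (applied B -> B B)
  Step 33: b b b b b b b b b b b b b b b B B B  =>  b b b b b b b b b b b b b b b B B B B   (applied B -> B B)
  Step 34: b b b b b b b b b b b b b b b B B B B  =>  b b b b b b b b b b b b b b b b B B B   (applied B -> b)
  Step 35: b b b b b b b b b b b b b b b b B B B  =>  b b b b b b b b b b b b b b b b b B B   (applied B -> b)
  Step 36: b b b b b b b b b b b b b b b b b B B  =>  b b b b b b b b b b b b b b b b b B B B   (applied B -> B B)
  Step 37: b b b b b b b b b b b b b b b b b B B B  =>  b b b b b b b b b b b b b b b b b b B B   (applied B -> b)
  Step 38: b b b b b b b b b b b b b b b b b b B B  =>  b b b b b b b b b b b b b b b b b b b B   (applied B -> b)
  Step 39: b b b b b b b b b b b b b b b b b b b B  =>  b b b b b b b b b b b b b b b b b b b B B   (applied B -> B B)
  Step 40: b b b b b b b b b b b b b b b b b b b B B  =>  b b b b b b b b b b b b b b b b b b b B B B   (applied B -> B B)
  Step 41: b b b b b b b b b b b b b b b b b b b B B B  =>  b b b b b b b b b b b b b b b b b b b B B B B   (applied B -> B B)
  Step 42: b b b b b b b b b b b b b b b b b b b B B B B  =>  b b b b b b b b b b b b b b b b b b b b B B B   (applied B -> b)
  Step 43: b b b b b b b b b b b b b b b b b b b b B B B  =>  b b b b b b b b b b b b b b b b b b b b b B B   (applied B -> b)
  Step 44: b b b b b b b b b b b b b b b b b b b b b B B  =>  b b b b b b b b b b b b b b b b b b b b b B B B   (applied B -> B B)
  Step 45: b b b b b b b b b b b b b b b b b b b b b B B B  =>  b b b b b b b b b b b b b b b b b b b b b b B B   (applied B -> b)
  Step 46: b b b b b b b b b b b b b b b b b b b b b b B B  =>  b b b b b b b b b b b b b b b b b b b b b b b B   (applied B -> b)
  Step 47: b b b b b b b b b b b b b b b b b b b b b b b B  =>  b b b b b b b b b b b b b b b b b b b b b b b B B   (applied B -> B B)
  Step 48: b b b b b b b b b b b b b b b b b b b b b b b B B  =>  b b b b b b b b b b b b b b b b b b b b b b b B B B   (applied B -> B B)
  Step 49: b b b b b b b b b b b b b b b b b b b b b b b B B B  =>  b b b b b b b b b b b b b b b b b b b b b b b b B B   (applied B -> b)
  Step 50: b b b b b b b b b b b b b b b b b b b b b b b b B B  =>  b b b b b b b b b b b b b b b b b b b b b b b b b B   (applied B -> b)
  Step 51: b b b b b b b b b b b b b b b b b b b b b b b b b B  =>  b b b b b b b b b b b b b b b b b b b b b b b b b b   (applied B -> b)
Final yield: b b b b b b b b b b b b b b b b b b b b b b b b b b
Total rewrite steps: 51

51


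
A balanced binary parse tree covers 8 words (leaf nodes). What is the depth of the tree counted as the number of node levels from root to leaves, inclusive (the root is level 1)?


In a balanced binary tree with n leaves the deepest leaf is ceil(log2(n)) edges below the root,
so counting node levels inclusive of root and leaves gives ceil(log2(n)) + 1 levels.
log2(8) = 3.0000
ceil(3.0000) = 3
levels = 3 + 1 = 4

4


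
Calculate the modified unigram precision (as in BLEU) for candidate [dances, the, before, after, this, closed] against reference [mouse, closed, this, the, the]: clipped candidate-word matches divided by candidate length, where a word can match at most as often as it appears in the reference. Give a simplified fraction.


Reference word counts: {'closed': 1, 'mouse': 1, 'the': 2, 'this': 1}
Checking each candidate word (with clipping):
  'dances' -> not in reference -> no match (matches: 0)
  'the' -> in reference (ref count 2, used 1/2) -> match (matches: 1)
  'before' -> not in reference -> no match (matches: 1)
  'after' -> not in reference -> no match (matches: 1)
  'this' -> in reference (ref count 1, used 1/1) -> match (matches: 2)
  'closed' -> in reference (ref count 1, used 1/1) -> match (matches: 3)
Clipped matches: 3, Candidate length: 6
Precision = 3/6 = 1/2

1/2


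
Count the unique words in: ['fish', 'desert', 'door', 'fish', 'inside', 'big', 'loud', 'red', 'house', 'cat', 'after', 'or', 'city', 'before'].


Listing all tokens and tracking unique types:
  Token 1: 'fish' -> NEW (unique so far: 1)
  Token 2: 'desert' -> NEW (unique so far: 2)
  Token 3: 'door' -> NEW (unique so far: 3)
  Token 4: 'fish' -> duplicate (unique so far: 3)
  Token 5: 'inside' -> NEW (unique so far: 4)
  Token 6: 'big' -> NEW (unique so far: 5)
  Token 7: 'loud' -> NEW (unique so far: 6)
  Token 8: 'red' -> NEW (unique so far: 7)
  Token 9: 'house' -> NEW (unique so far: 8)
  Token 10: 'cat' -> NEW (unique so far: 9)
  Token 11: 'after' -> NEW (unique so far: 10)
  Token 12: 'or' -> NEW (unique so far: 11)
  Token 13: 'city' -> NEW (unique so far: 12)
  Token 14: 'before' -> NEW (unique so far: 13)
Unique types: ('after', 'before', 'big', 'cat', 'city', 'desert', 'door', 'fish', 'house', 'inside', 'loud', 'or', 'red')
Vocabulary size: 13

13


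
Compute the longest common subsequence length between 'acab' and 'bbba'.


DP table for LCS of 'acab' and 'bbba':
       b  b  b  a
    0  0  0  0  0
  a 0  0  0  0  1
  c 0  0  0  0  1
  a 0  0  0  0  1
  b 0  1  1  1  1
LCS: 'a'
LCS length = 1

1


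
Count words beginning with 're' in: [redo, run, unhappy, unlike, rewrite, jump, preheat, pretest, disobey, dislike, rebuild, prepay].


Checking each word for prefix 're':
  'redo' -> YES, starts with 're' (count: 1)
  'run' -> no (count: 1)
  'unhappy' -> no (count: 1)
  'unlike' -> no (count: 1)
  'rewrite' -> YES, starts with 're' (count: 2)
  'jump' -> no (count: 2)
  'preheat' -> no (count: 2)
  'pretest' -> no (count: 2)
  'disobey' -> no (count: 2)
  'dislike' -> no (count: 2)
  'rebuild' -> YES, starts with 're' (count: 3)
  'prepay' -> no (count: 3)
Total with prefix 're': 3

3


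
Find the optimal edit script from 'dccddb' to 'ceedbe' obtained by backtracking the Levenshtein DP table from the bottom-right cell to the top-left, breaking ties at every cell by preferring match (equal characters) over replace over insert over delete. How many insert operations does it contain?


Edit distance = 4. Backtracking from cell (6, 6) with preference match > replace > insert > delete,
then listing the resulting alignment 'dccddb' -> 'ceedbe' left to right:
  Step 1: delete 'd'
  Step 2: keep 'c'
  Step 3: replace c->e
  Step 4: replace d->e
  Step 5: keep 'd'
  Step 6: keep 'b'
  Step 7: insert 'e' [insertion #1]
Total insertions: 1

1


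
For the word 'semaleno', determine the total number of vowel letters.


Scanning each character of 'semaleno':
  Position 1: 's' -> consonant (running count: 0)
  Position 2: 'e' -> vowel (running count: 1)
  Position 3: 'm' -> consonant (running count: 1)
  Position 4: 'a' -> vowel (running count: 2)
  Position 5: 'l' -> consonant (running count: 2)
  Position 6: 'e' -> vowel (running count: 3)
  Position 7: 'n' -> consonant (running count: 3)
  Position 8: 'o' -> vowel (running count: 4)
Total vowels: 4

4


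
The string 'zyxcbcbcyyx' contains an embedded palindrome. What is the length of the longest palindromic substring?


Scanning 'zyxcbcbcyyx' for palindromic substrings.
Substring at positions 3-7: 'cbcbc'.
Check: reverse('cbcbc') = 'cbcbc' -> palindrome confirmed.
Neighbouring characters ('x' / 'y') break symmetry, so it cannot extend further.
No longer palindromic substring exists; longest length = 5

5


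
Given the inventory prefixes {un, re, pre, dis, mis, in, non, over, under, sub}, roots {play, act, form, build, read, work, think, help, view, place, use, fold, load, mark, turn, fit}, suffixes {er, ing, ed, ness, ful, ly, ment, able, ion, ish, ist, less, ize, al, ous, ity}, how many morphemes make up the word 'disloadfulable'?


Segmenting 'disloadfulable' against the inventory:
  'dis' -> prefix (morpheme 1)
  'load' -> root (morpheme 2)
  'ful' -> suffix (morpheme 3)
  'able' -> suffix (morpheme 4)
Total morphemes: 4

4


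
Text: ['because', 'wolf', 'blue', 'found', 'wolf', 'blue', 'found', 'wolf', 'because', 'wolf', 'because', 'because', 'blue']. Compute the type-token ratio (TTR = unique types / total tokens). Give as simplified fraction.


Tokens: 13
Unique types: ('because', 'blue', 'found', 'wolf') = 4
TTR = 4/13
Already in lowest terms.

4/13


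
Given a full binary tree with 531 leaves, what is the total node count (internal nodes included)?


Leaf nodes (terminals): 531
Internal nodes = n - 1 = 531 - 1 = 530
Total = leaves + internal = 531 + 530 = 1061

1061


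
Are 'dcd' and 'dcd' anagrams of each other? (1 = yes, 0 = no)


Sort characters of 'dcd': 'cdd'
Sort characters of 'dcd': 'cdd'
Sorted forms match -> they ARE anagrams
Result: 1

1


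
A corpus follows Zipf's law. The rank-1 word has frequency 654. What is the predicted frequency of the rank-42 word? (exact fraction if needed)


Zipf's law: freq(rank) = f1 / rank
f1 = 654, rank = 42
freq = 654 / 42
GCD(654, 42) = 6
Simplified: 109/7

109/7


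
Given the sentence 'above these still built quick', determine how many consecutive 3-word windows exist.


Word trigrams from [5] words:
  Trigram 1: (above these still)
  Trigram 2: (these still built)
  Trigram 3: (still built quick)
Total word trigrams: 5 - 2 = 3

3


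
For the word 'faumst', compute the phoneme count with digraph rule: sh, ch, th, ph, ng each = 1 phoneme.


Parsing 'faumst' greedily, digraphs first:
  'f' -> consonant phoneme (phonemes so far: 1)
  'a' -> vowel phoneme (phonemes so far: 2)
  'u' -> vowel phoneme (phonemes so far: 3)
  'm' -> consonant phoneme (phonemes so far: 4)
  's' -> consonant phoneme (phonemes so far: 5)
  't' -> consonant phoneme (phonemes so far: 6)
Total phonemes: 6

6


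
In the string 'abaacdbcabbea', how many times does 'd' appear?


Scanning 'abaacdbcabbea' for 'd':
  Position 5: 'd' -> MATCH (count: 1)
Total occurrences of 'd': 1

1


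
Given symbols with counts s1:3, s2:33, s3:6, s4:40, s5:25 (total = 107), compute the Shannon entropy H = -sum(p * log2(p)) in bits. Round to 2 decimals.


Computing entropy H = -sum(p_i * log2(p_i)):
  s1: p = 3/107 = 0.0280, -p*log2(p) = 0.1446
  s2: p = 33/107 = 0.3084, -p*log2(p) = 0.5234
  s3: p = 6/107 = 0.0561, -p*log2(p) = 0.2331
  s4: p = 40/107 = 0.3738, -p*log2(p) = 0.5307
  s5: p = 25/107 = 0.2336, -p*log2(p) = 0.4901
H = sum of terms = 1.9219
Rounded to 2 decimals: 1.92

1.92


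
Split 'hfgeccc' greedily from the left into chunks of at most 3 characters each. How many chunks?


'hfgeccc' has 7 characters.
Chunking with max size 3:
  Chunk 1: 'hfg' (positions 0-2)
  Chunk 2: 'ecc' (positions 3-5)
  Chunk 3: 'c' (positions 6-6)
Total chunks: ceil(7 / 3) = 3

3


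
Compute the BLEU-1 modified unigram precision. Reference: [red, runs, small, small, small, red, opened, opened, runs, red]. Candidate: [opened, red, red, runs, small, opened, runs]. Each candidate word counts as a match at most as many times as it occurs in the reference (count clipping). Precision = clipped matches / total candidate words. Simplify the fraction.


Reference word counts: {'opened': 2, 'red': 3, 'runs': 2, 'small': 3}
Checking each candidate word (with clipping):
  'opened' -> in reference (ref count 2, used 1/2) -> match (matches: 1)
  'red' -> in reference (ref count 3, used 1/3) -> match (matches: 2)
  'red' -> in reference (ref count 3, used 2/3) -> match (matches: 3)
  'runs' -> in reference (ref count 2, used 1/2) -> match (matches: 4)
  'small' -> in reference (ref count 3, used 1/3) -> match (matches: 5)
  'opened' -> in reference (ref count 2, used 2/2) -> match (matches: 6)
  'runs' -> in reference (ref count 2, used 2/2) -> match (matches: 7)
Clipped matches: 7, Candidate length: 7
Precision = 7/7 = 1

1


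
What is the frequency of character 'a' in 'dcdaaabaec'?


Scanning 'dcdaaabaec' for 'a':
  Position 3: 'a' -> MATCH (count: 1)
  Position 4: 'a' -> MATCH (count: 2)
  Position 5: 'a' -> MATCH (count: 3)
  Position 7: 'a' -> MATCH (count: 4)
Total occurrences of 'a': 4

4


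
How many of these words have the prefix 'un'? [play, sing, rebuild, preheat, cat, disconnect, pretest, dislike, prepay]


Checking each word for prefix 'un':
  'play' -> no (count: 0)
  'sing' -> no (count: 0)
  'rebuild' -> no (count: 0)
  'preheat' -> no (count: 0)
  'cat' -> no (count: 0)
  'disconnect' -> no (count: 0)
  'pretest' -> no (count: 0)
  'dislike' -> no (count: 0)
  'prepay' -> no (count: 0)
Total with prefix 'un': 0

0


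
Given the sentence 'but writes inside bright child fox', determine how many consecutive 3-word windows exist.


Word trigrams from [6] words:
  Trigram 1: (but writes inside)
  Trigram 2: (writes inside bright)
  Trigram 3: (inside bright child)
  Trigram 4: (bright child fox)
Total word trigrams: 6 - 2 = 4

4


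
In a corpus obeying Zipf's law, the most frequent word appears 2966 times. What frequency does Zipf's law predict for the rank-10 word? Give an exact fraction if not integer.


Zipf's law: freq(rank) = f1 / rank
f1 = 2966, rank = 10
freq = 2966 / 10
GCD(2966, 10) = 2
Simplified: 1483/5

1483/5


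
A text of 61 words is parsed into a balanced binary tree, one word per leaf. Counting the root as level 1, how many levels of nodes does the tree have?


In a balanced binary tree with n leaves the deepest leaf is ceil(log2(n)) edges below the root,
so counting node levels inclusive of root and leaves gives ceil(log2(n)) + 1 levels.
log2(61) = 5.9307
ceil(5.9307) = 6
levels = 6 + 1 = 7

7


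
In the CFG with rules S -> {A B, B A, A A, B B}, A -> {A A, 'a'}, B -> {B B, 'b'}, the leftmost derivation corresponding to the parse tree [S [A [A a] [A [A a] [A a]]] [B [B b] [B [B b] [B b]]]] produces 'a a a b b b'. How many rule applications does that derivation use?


Every bracketed nonterminal node [X ...] in the tree is produced by exactly one rule application.
Reading the tree off as a leftmost derivation:
  Step 1: S  =>  A B   (applied S -> A B)
  Step 2: A B  =>  A A B   (applied A -> A A)
  Step 3: A A B  =>  a A B   (applied A -> a)
  Step 4: a A B  =>  a A A B   (applied A -> A A)
  Step 5: a A A B  =>  a a A B   (applied A -> a)
  Step 6: a a A B  =>  a a a B   (applied A -> a)
  Step 7: a a a B  =>  a a a B B   (applied B -> B B)
  Step 8: a a a B B  =>  a a a b B   (applied B -> b)
  Step 9: a a a b B  =>  a a a b B B   (applied B -> B B)
  Step 10: a a a b B B  =>  a a a b b B   (applied B -> b)
  Step 11: a a a b b B  =>  a a a b b b   (applied B -> b)
Final yield: a a a b b b
Total rewrite steps: 11

11


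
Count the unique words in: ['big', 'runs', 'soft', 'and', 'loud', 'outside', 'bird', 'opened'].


Listing all tokens and tracking unique types:
  Token 1: 'big' -> NEW (unique so far: 1)
  Token 2: 'runs' -> NEW (unique so far: 2)
  Token 3: 'soft' -> NEW (unique so far: 3)
  Token 4: 'and' -> NEW (unique so far: 4)
  Token 5: 'loud' -> NEW (unique so far: 5)
  Token 6: 'outside' -> NEW (unique so far: 6)
  Token 7: 'bird' -> NEW (unique so far: 7)
  Token 8: 'opened' -> NEW (unique so far: 8)
Unique types: ('and', 'big', 'bird', 'loud', 'opened', 'outside', 'runs', 'soft')
Vocabulary size: 8

8


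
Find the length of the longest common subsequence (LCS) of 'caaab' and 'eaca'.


DP table for LCS of 'caaab' and 'eaca':
       e  a  c  a
    0  0  0  0  0
  c 0  0  0  1  1
  a 0  0  1  1  2
  a 0  0  1  1  2
  a 0  0  1  1  2
  b 0  0  1  1  2
LCS: 'ca'
LCS length = 2

2


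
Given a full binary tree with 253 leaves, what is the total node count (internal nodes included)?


Leaf nodes (terminals): 253
Internal nodes = n - 1 = 253 - 1 = 252
Total = leaves + internal = 253 + 252 = 505

505


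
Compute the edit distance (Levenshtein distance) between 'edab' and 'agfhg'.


Building DP table for s1='edab' (len 4) and s2='agfhg' (len 5):
       a  g  f  h  g
    0  1  2  3  4  5
  e 1  1  2  3  4  5
  d 2  2  2  3  4  5
  a 3  2  3  3  4  5
  b 4  3  3  4  4  5
Edit distance = dp[4][5] = 5

5


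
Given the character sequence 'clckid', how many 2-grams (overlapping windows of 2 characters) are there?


String 'clckid' has length L = 6.
Number of overlapping n-grams = L - n + 1
Substituting: 6 - 2 + 1 = 5

5


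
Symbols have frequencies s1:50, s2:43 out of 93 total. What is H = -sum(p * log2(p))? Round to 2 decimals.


Computing entropy H = -sum(p_i * log2(p_i)):
  s1: p = 50/93 = 0.5376, -p*log2(p) = 0.4813
  s2: p = 43/93 = 0.4624, -p*log2(p) = 0.5146
H = sum of terms = 0.9959
Rounded to 2 decimals: 1.00

1.00


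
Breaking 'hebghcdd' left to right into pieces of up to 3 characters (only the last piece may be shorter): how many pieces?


'hebghcdd' has 8 characters.
Chunking with max size 3:
  Chunk 1: 'heb' (positions 0-2)
  Chunk 2: 'ghc' (positions 3-5)
  Chunk 3: 'dd' (positions 6-7)
Total chunks: ceil(8 / 3) = 3

3


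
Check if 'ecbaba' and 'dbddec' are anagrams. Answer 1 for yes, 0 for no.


Sort characters of 'ecbaba': 'aabbce'
Sort characters of 'dbddec': 'bcddde'
Sorted forms differ -> they are NOT anagrams
Result: 0

0


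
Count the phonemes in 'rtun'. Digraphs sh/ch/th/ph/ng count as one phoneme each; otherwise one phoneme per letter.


Parsing 'rtun' greedily, digraphs first:
  'r' -> consonant phoneme (phonemes so far: 1)
  't' -> consonant phoneme (phonemes so far: 2)
  'u' -> vowel phoneme (phonemes so far: 3)
  'n' -> consonant phoneme (phonemes so far: 4)
Total phonemes: 4

4


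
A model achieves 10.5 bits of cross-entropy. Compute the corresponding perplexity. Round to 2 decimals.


Perplexity formula: PP = 2^H
H = 10.5
PP = 2^10.5
Decompose: 2^10.5 = 2^10 * 2^0.5 = 2^10 * sqrt(2)
2^10 = 1024, sqrt(2) ~ 1.4142136
PP ~ 1024 * 1.4142136 = 1448.1547264
Rounded to 2 decimals: 1448.15

1448.15


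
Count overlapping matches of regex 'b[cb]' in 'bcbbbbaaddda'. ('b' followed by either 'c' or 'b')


Pattern: b[cb] means 'b' followed by either 'c' or 'b'.
Scanning 'bcbbbbaaddda' position-by-position:
  Pos 0: window 'bc' -> MATCH
  Pos 1: window 'cb' -> no
  Pos 2: window 'bb' -> MATCH
  Pos 3: window 'bb' -> MATCH
  Pos 4: window 'bb' -> MATCH
  Pos 5: window 'ba' -> no
  Pos 6: window 'aa' -> no
  Pos 7: window 'ad' -> no
  Pos 8: window 'dd' -> no
  Pos 9: window 'dd' -> no
  Pos 10: window 'da' -> no
  Pos 11: window 'a' -> no
Total matches: 4

4


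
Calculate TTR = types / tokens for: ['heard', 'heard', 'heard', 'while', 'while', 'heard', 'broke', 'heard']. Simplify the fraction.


Tokens: 8
Unique types: ('broke', 'heard', 'while') = 3
TTR = 3/8
Already in lowest terms.

3/8


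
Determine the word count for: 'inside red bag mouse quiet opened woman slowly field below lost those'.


Counting words by splitting on spaces:
  Word 1: 'inside'
  Word 2: 'red'
  Word 3: 'bag'
  Word 4: 'mouse'
  Word 5: 'quiet'
  Word 6: 'opened'
  Word 7: 'woman'
  Word 8: 'slowly'
  Word 9: 'field'
  Word 10: 'below'
  Word 11: 'lost'
  Word 12: 'those'
Total words: 12

12


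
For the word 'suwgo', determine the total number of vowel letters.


Scanning each character of 'suwgo':
  Position 1: 's' -> consonant (running count: 0)
  Position 2: 'u' -> vowel (running count: 1)
  Position 3: 'w' -> consonant (running count: 1)
  Position 4: 'g' -> consonant (running count: 1)
  Position 5: 'o' -> vowel (running count: 2)
Total vowels: 2

2


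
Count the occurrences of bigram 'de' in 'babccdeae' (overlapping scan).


Scanning 'babccdeae' for bigram 'de':
  Position 0: 'ba' -> no
  Position 1: 'ab' -> no
  Position 2: 'bc' -> no
  Position 3: 'cc' -> no
  Position 4: 'cd' -> no
  Position 5: 'de' -> MATCH
  Position 6: 'ea' -> no
  Position 7: 'ae' -> no
Total matches: 1

1


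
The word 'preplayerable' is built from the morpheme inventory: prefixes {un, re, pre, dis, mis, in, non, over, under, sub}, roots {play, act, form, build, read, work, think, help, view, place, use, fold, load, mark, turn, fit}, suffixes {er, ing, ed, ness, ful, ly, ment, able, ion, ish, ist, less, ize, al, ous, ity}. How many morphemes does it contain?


Segmenting 'preplayerable' against the inventory:
  'pre' -> prefix (morpheme 1)
  'play' -> root (morpheme 2)
  'er' -> suffix (morpheme 3)
  'able' -> suffix (morpheme 4)
Total morphemes: 4

4


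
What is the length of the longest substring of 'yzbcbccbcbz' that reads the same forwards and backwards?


Scanning 'yzbcbccbcbz' for palindromic substrings.
Substring at positions 1-10: 'zbcbccbcbz'.
Check: reverse('zbcbccbcbz') = 'zbcbccbcbz' -> palindrome confirmed.
Neighbouring characters ('y' / '-') break symmetry, so it cannot extend further.
No longer palindromic substring exists; longest length = 10

10


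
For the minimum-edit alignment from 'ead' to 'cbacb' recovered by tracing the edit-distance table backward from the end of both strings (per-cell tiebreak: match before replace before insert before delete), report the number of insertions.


Edit distance = 4. Backtracking from cell (3, 5) with preference match > replace > insert > delete,
then listing the resulting alignment 'ead' -> 'cbacb' left to right:
  Step 1: insert 'c' [insertion #1]
  Step 2: replace e->b
  Step 3: keep 'a'
  Step 4: insert 'c' [insertion #2]
  Step 5: replace d->b
Total insertions: 2

2


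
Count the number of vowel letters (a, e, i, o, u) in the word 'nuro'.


Scanning each character of 'nuro':
  Position 1: 'n' -> consonant (running count: 0)
  Position 2: 'u' -> vowel (running count: 1)
  Position 3: 'r' -> consonant (running count: 1)
  Position 4: 'o' -> vowel (running count: 2)
Total vowels: 2

2


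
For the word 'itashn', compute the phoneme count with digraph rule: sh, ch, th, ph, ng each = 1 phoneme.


Parsing 'itashn' greedily, digraphs first:
  'i' -> vowel phoneme (phonemes so far: 1)
  't' -> consonant phoneme (phonemes so far: 2)
  'a' -> vowel phoneme (phonemes so far: 3)
  'sh' -> digraph (1 consonant phoneme) (phonemes so far: 4)
  'n' -> consonant phoneme (phonemes so far: 5)
Total phonemes: 5

5


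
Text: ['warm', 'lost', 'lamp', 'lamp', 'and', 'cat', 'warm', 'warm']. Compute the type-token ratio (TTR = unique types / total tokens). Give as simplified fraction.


Tokens: 8
Unique types: ('and', 'cat', 'lamp', 'lost', 'warm') = 5
TTR = 5/8
Already in lowest terms.

5/8


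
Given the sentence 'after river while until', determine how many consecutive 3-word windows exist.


Word trigrams from [4] words:
  Trigram 1: (after river while)
  Trigram 2: (river while until)
Total word trigrams: 4 - 2 = 2

2


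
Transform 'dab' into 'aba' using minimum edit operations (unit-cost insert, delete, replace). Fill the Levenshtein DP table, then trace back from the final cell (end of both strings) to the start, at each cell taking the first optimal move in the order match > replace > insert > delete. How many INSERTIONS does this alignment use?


Edit distance = 2. Backtracking from cell (3, 3) with preference match > replace > insert > delete,
then listing the resulting alignment 'dab' -> 'aba' left to right:
  Step 1: delete 'd'
  Step 2: keep 'a'
  Step 3: keep 'b'
  Step 4: insert 'a' [insertion #1]
Total insertions: 1

1


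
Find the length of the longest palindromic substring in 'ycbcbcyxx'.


Scanning 'ycbcbcyxx' for palindromic substrings.
Substring at positions 0-6: 'ycbcbcy'.
Check: reverse('ycbcbcy') = 'ycbcbcy' -> palindrome confirmed.
Neighbouring characters ('-' / 'x') break symmetry, so it cannot extend further.
No longer palindromic substring exists; longest length = 7

7


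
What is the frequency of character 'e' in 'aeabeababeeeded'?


Scanning 'aeabeababeeeded' for 'e':
  Position 1: 'e' -> MATCH (count: 1)
  Position 4: 'e' -> MATCH (count: 2)
  Position 9: 'e' -> MATCH (count: 3)
  Position 10: 'e' -> MATCH (count: 4)
  Position 11: 'e' -> MATCH (count: 5)
  Position 13: 'e' -> MATCH (count: 6)
Total occurrences of 'e': 6

6


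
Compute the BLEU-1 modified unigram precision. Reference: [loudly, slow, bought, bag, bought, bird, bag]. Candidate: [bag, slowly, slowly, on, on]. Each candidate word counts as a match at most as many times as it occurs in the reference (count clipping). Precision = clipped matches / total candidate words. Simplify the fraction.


Reference word counts: {'bag': 2, 'bird': 1, 'bought': 2, 'loudly': 1, 'slow': 1}
Checking each candidate word (with clipping):
  'bag' -> in reference (ref count 2, used 1/2) -> match (matches: 1)
  'slowly' -> not in reference -> no match (matches: 1)
  'slowly' -> not in reference -> no match (matches: 1)
  'on' -> not in reference -> no match (matches: 1)
  'on' -> not in reference -> no match (matches: 1)
Clipped matches: 1, Candidate length: 5
Precision = 1/5

1/5


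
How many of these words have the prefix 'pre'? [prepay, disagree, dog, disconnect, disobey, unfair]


Checking each word for prefix 'pre':
  'prepay' -> YES, starts with 'pre' (count: 1)
  'disagree' -> no (count: 1)
  'dog' -> no (count: 1)
  'disconnect' -> no (count: 1)
  'disobey' -> no (count: 1)
  'unfair' -> no (count: 1)
Total with prefix 'pre': 1

1


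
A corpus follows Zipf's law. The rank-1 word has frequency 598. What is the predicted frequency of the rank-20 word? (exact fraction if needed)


Zipf's law: freq(rank) = f1 / rank
f1 = 598, rank = 20
freq = 598 / 20
GCD(598, 20) = 2
Simplified: 299/10

299/10


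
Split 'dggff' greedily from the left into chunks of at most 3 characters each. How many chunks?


'dggff' has 5 characters.
Chunking with max size 3:
  Chunk 1: 'dgg' (positions 0-2)
  Chunk 2: 'ff' (positions 3-4)
Total chunks: ceil(5 / 3) = 2

2
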